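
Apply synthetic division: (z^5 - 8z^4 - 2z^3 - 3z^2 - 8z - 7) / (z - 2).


Synthetic division with c = 2. Coefficients: 1, -8, -2, -3, -8, -7
Bring down 1.
  1 * 2 = 2; 2 - 8 = -6
  -6 * 2 = -12; -12 - 2 = -14
  -14 * 2 = -28; -28 - 3 = -31
  -31 * 2 = -62; -62 - 8 = -70
  -70 * 2 = -140; -140 - 7 = -147
Quotient: z^4 - 6z^3 - 14z^2 - 31z - 70, Remainder: -147


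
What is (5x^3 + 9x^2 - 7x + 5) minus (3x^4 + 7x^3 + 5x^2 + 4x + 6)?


Distribute the minus sign:
  (5x^3 + 9x^2 - 7x + 5)
- (3x^4 + 7x^3 + 5x^2 + 4x + 6)
Negate second polynomial: -3x^4 - 7x^3 - 5x^2 - 4x - 6
Add: -3x^4 - 2x^3 + 4x^2 - 11x - 1


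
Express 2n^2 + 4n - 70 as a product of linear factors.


Roots satisfy r1 + r2 = -b/a = -2 and r1*r2 = c/a = -35.
So r1 = -7, r2 = 5.
2n^2 + 4n - 70 = 2(n - r1)(n - r2) = 2(n + 7)(n - 5)


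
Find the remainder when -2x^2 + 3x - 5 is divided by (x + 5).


By the Remainder Theorem, the remainder equals p(-5):
  -2*(-5)^2 = -50
  3*(-5)^1 = -15
  constant: -5
Sum: -50 - 15 - 5 = -70


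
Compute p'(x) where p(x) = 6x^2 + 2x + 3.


Apply the power rule term by term:
  d/dx(6x^2) = 12x
  d/dx(2x) = 2
  d/dx(3) = 0
p'(x) = 12x + 2


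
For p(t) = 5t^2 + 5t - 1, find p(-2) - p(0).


p(-2) = 9
p(0) = -1
p(-2) - p(0) = 9 + 1 = 10


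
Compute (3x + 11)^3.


Expand (3x + 11)^3 by repeated multiplication:
  (3x + 11)^2 = 9x^2 + 66x + 121
= 27x^3 + 297x^2 + 1089x + 1331


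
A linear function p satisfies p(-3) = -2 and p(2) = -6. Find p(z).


p(z) = mz + b. Using p(-3)=-2, p(2)=-6:
m = (-2 + 6)/(-3 - 2) = 4/-5 = -4/5
b = -2 - m*(-3) = -2 - 12/5 = -22/5
p(z) = -(4/5)z - (22/5)


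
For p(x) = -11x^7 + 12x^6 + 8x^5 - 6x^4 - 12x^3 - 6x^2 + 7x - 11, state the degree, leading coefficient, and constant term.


Highest power of x is 7, with coefficient -11. Constant term is -11.
Degree = 7, leading coefficient = -11, constant term = -11


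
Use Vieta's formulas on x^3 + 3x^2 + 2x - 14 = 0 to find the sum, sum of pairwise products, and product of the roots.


Monic cubic x^3+bx^2+cx+d=0: sum=-b, pairwise sum=c, product=-d.
b=3, c=2, d=-14
r1+r2+r3 = -3
r1r2+r1r3+r2r3 = 2
r1r2r3 = 14


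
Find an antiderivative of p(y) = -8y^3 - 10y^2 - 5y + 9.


Reverse power rule on each term:
  ∫ -8y^3 dy = -2y^4
  ∫ -10y^2 dy = -(10/3)y^3
  ∫ -5y dy = -(5/2)y^2
  ∫ 9 dy = 9y
F(y) = -2y^4 - (10/3)y^3 - (5/2)y^2 + 9y + C


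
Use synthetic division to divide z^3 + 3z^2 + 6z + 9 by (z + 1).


Synthetic division with c = -1. Coefficients: 1, 3, 6, 9
Bring down 1.
  1 * -1 = -1; -1 + 3 = 2
  2 * -1 = -2; -2 + 6 = 4
  4 * -1 = -4; -4 + 9 = 5
Quotient: z^2 + 2z + 4, Remainder: 5


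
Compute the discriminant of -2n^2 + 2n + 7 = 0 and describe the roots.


D = b^2 - 4ac = (2)^2 - 4(-2)(7) = 4 + 56 = 60
Since D > 0: two distinct irrational roots


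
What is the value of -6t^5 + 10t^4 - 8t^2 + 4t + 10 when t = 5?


Using direct substitution:
  -6 * (5)^5 = -18750
  10 * (5)^4 = 6250
  0 * (5)^3 = 0
  -8 * (5)^2 = -200
  4 * (5)^1 = 20
  constant: 10
Sum = -18750 + 6250 + 0 - 200 + 20 + 10 = -12670


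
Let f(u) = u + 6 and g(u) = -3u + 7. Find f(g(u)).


Substitute g(u) into f:
f(g(u)) = 1*(-3u + 7) + 6
Expand and combine: -3u + 13


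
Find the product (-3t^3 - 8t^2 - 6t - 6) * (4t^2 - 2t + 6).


Distribute each term of the first polynomial:
  (-3t^3)(4t^2 - 2t + 6) = -12t^5 + 6t^4 - 18t^3
  (-8t^2)(4t^2 - 2t + 6) = -32t^4 + 16t^3 - 48t^2
  (-6t)(4t^2 - 2t + 6) = -24t^3 + 12t^2 - 36t
  (-6)(4t^2 - 2t + 6) = -24t^2 + 12t - 36
Sum: -12t^5 - 26t^4 - 26t^3 - 60t^2 - 24t - 36


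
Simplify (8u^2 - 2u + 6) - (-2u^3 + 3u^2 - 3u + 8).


Distribute the minus sign:
  (8u^2 - 2u + 6)
- (-2u^3 + 3u^2 - 3u + 8)
Negate second polynomial: 2u^3 - 3u^2 + 3u - 8
Add: 2u^3 + 5u^2 + u - 2


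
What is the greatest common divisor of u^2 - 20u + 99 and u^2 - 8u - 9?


Factor each:
  u^2 - 20u + 99 = (u - 9)(u - 11)
  u^2 - 8u - 9 = (u - 9)(u + 1)
Common monic factor: u - 9


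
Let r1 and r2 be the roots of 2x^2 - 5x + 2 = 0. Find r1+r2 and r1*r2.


For ax^2+bx+c=0: sum = -b/a, product = c/a.
a=2, b=-5, c=2
Sum = -(-5)/2 = 5/2
Product = (2)/2 = 1


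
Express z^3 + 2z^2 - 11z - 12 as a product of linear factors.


Try integer roots (divisors of -12). z=-1: p(-1)=0.
Divide out (z + 1): quotient is z^2 + z - 12.
Factor the quadratic: (z + 4)(z - 3)
Result: (z + 1)(z + 4)(z - 3)


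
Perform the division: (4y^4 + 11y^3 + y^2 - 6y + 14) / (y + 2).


(4y^4 + 11y^3 + y^2 - 6y + 14) / (y + 2)
Step 1: 4y^3 * (y + 2) = 4y^4 + 8y^3; subtract.
Step 2: 3y^2 * (y + 2) = 3y^3 + 6y^2; subtract.
Step 3: -5y * (y + 2) = -5y^2 - 10y; subtract.
Step 4: 4 * (y + 2) = 4y + 8; subtract.
Quotient: 4y^3 + 3y^2 - 5y + 4, Remainder: 6


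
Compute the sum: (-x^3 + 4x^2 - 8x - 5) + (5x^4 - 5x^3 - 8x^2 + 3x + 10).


Align terms by degree and add:
  -x^3 + 4x^2 - 8x - 5
+ 5x^4 - 5x^3 - 8x^2 + 3x + 10
= 5x^4 - 6x^3 - 4x^2 - 5x + 5


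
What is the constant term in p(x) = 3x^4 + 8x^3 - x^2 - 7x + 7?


Read off the constant term: 7


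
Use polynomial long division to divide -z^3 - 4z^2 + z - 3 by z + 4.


(-z^3 - 4z^2 + z - 3) / (z + 4)
Step 1: -z^2 * (z + 4) = -z^3 - 4z^2; subtract.
Step 2: 0 * (z + 4) = 0; subtract.
Step 3: 1 * (z + 4) = z + 4; subtract.
Quotient: -z^2 + 1, Remainder: -7


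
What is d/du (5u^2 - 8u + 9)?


Apply the power rule term by term:
  d/du(5u^2) = 10u
  d/du(-8u) = -8
  d/du(9) = 0
p'(u) = 10u - 8


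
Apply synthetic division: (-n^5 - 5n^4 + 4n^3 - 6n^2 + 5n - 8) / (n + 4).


Synthetic division with c = -4. Coefficients: -1, -5, 4, -6, 5, -8
Bring down -1.
  -1 * -4 = 4; 4 - 5 = -1
  -1 * -4 = 4; 4 + 4 = 8
  8 * -4 = -32; -32 - 6 = -38
  -38 * -4 = 152; 152 + 5 = 157
  157 * -4 = -628; -628 - 8 = -636
Quotient: -n^4 - n^3 + 8n^2 - 38n + 157, Remainder: -636


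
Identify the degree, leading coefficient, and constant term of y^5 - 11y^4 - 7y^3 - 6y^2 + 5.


Highest power of y is 5, with coefficient 1. Constant term is 5.
Degree = 5, leading coefficient = 1, constant term = 5


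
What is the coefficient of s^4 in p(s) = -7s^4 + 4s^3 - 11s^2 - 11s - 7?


Read off the coefficient of s^4: -7


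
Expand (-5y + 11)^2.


Expand (-5y + 11)^2 by repeated multiplication:
= 25y^2 - 110y + 121


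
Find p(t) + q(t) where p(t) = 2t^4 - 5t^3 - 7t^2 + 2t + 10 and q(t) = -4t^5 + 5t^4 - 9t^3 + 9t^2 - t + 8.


Align terms by degree and add:
  2t^4 - 5t^3 - 7t^2 + 2t + 10
  -4t^5 + 5t^4 - 9t^3 + 9t^2 - t + 8
= -4t^5 + 7t^4 - 14t^3 + 2t^2 + t + 18


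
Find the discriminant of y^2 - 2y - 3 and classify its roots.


D = b^2 - 4ac = (-2)^2 - 4(1)(-3) = 4 + 12 = 16
Since D > 0: two distinct rational roots


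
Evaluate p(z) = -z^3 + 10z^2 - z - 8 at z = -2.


Using direct substitution:
  -1 * (-2)^3 = 8
  10 * (-2)^2 = 40
  -1 * (-2)^1 = 2
  constant: -8
Sum = 8 + 40 + 2 - 8 = 42


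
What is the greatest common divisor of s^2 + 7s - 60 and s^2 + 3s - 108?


Factor each:
  s^2 + 7s - 60 = (s + 12)(s - 5)
  s^2 + 3s - 108 = (s + 12)(s - 9)
Common monic factor: s + 12


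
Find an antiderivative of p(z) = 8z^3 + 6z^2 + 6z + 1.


Reverse power rule on each term:
  ∫ 8z^3 dz = 2z^4
  ∫ 6z^2 dz = 2z^3
  ∫ 6z dz = 3z^2
  ∫ 1 dz = z
F(z) = 2z^4 + 2z^3 + 3z^2 + z + C


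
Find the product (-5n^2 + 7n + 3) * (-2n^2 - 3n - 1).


Distribute each term of the first polynomial:
  (-5n^2)(-2n^2 - 3n - 1) = 10n^4 + 15n^3 + 5n^2
  (7n)(-2n^2 - 3n - 1) = -14n^3 - 21n^2 - 7n
  (3)(-2n^2 - 3n - 1) = -6n^2 - 9n - 3
Sum: 10n^4 + n^3 - 22n^2 - 16n - 3


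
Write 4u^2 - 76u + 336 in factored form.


Roots satisfy r1 + r2 = -b/a = 19 and r1*r2 = c/a = 84.
So r1 = 7, r2 = 12.
4u^2 - 76u + 336 = 4(u - r1)(u - r2) = 4(u - 7)(u - 12)


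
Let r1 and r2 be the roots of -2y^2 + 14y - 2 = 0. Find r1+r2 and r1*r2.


For ay^2+by+c=0: sum = -b/a, product = c/a.
a=-2, b=14, c=-2
Sum = -(14)/-2 = 7
Product = (-2)/-2 = 1


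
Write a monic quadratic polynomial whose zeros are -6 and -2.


p(n) = (n + 6)(n + 2)
Expand: n^2 + 8n + 12


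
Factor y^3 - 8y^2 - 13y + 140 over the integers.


Try integer roots (divisors of 140). y=-4: p(-4)=0.
Divide out (y + 4): quotient is y^2 - 12y + 35.
Factor the quadratic: (y - 5)(y - 7)
Result: (y + 4)(y - 5)(y - 7)


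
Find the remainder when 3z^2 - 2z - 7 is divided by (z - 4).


By the Remainder Theorem, the remainder equals p(4):
  3*(4)^2 = 48
  -2*(4)^1 = -8
  constant: -7
Sum: 48 - 8 - 7 = 33


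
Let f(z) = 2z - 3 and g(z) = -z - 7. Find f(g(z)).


Substitute g(z) into f:
f(g(z)) = 2*(-z - 7) + (-3)
Expand and combine: -2z - 17


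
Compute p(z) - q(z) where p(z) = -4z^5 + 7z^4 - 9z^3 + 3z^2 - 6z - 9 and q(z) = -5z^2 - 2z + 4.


Distribute the minus sign:
  (-4z^5 + 7z^4 - 9z^3 + 3z^2 - 6z - 9)
- (-5z^2 - 2z + 4)
Negate second polynomial: 5z^2 + 2z - 4
Add: -4z^5 + 7z^4 - 9z^3 + 8z^2 - 4z - 13


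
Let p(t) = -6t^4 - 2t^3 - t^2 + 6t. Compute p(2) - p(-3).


p(2) = -104
p(-3) = -459
p(2) - p(-3) = -104 + 459 = 355


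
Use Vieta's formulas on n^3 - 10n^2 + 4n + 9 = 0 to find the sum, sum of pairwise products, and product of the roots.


Monic cubic n^3+bn^2+cn+d=0: sum=-b, pairwise sum=c, product=-d.
b=-10, c=4, d=9
r1+r2+r3 = 10
r1r2+r1r3+r2r3 = 4
r1r2r3 = -9


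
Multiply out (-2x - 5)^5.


Expand (-2x - 5)^5 by repeated multiplication:
  (-2x - 5)^2 = 4x^2 + 20x + 25
  (-2x - 5)^3 = -8x^3 - 60x^2 - 150x - 125
  (-2x - 5)^4 = 16x^4 + 160x^3 + 600x^2 + 1000x + 625
= -32x^5 - 400x^4 - 2000x^3 - 5000x^2 - 6250x - 3125


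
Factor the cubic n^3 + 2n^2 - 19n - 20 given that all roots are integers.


Try integer roots (divisors of -20). n=-5: p(-5)=0.
Divide out (n + 5): quotient is n^2 - 3n - 4.
Factor the quadratic: (n - 4)(n + 1)
Result: (n + 5)(n - 4)(n + 1)


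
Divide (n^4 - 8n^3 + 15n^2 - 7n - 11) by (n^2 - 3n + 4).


(n^4 - 8n^3 + 15n^2 - 7n - 11) / (n^2 - 3n + 4)
Step 1: n^2 * (n^2 - 3n + 4) = n^4 - 3n^3 + 4n^2; subtract.
Step 2: -5n * (n^2 - 3n + 4) = -5n^3 + 15n^2 - 20n; subtract.
Step 3: -4 * (n^2 - 3n + 4) = -4n^2 + 12n - 16; subtract.
Quotient: n^2 - 5n - 4, Remainder: n + 5


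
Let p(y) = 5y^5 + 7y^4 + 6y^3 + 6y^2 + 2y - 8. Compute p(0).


Using direct substitution:
  5 * (0)^5 = 0
  7 * (0)^4 = 0
  6 * (0)^3 = 0
  6 * (0)^2 = 0
  2 * (0)^1 = 0
  constant: -8
Sum = 0 + 0 + 0 + 0 + 0 - 8 = -8


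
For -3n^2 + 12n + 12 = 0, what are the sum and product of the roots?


For an^2+bn+c=0: sum = -b/a, product = c/a.
a=-3, b=12, c=12
Sum = -(12)/-3 = 4
Product = (12)/-3 = -4


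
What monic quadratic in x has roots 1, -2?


p(x) = (x - 1)(x + 2)
Expand: x^2 + x - 2


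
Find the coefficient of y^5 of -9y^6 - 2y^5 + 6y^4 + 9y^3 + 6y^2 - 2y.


Read off the coefficient of y^5: -2


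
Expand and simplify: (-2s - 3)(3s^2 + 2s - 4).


Distribute each term of the first polynomial:
  (-2s)(3s^2 + 2s - 4) = -6s^3 - 4s^2 + 8s
  (-3)(3s^2 + 2s - 4) = -9s^2 - 6s + 12
Sum: -6s^3 - 13s^2 + 2s + 12


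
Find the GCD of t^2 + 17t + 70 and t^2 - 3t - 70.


Factor each:
  t^2 + 17t + 70 = (t + 7)(t + 10)
  t^2 - 3t - 70 = (t + 7)(t - 10)
Common monic factor: t + 7


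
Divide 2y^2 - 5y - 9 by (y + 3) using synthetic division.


Synthetic division with c = -3. Coefficients: 2, -5, -9
Bring down 2.
  2 * -3 = -6; -6 - 5 = -11
  -11 * -3 = 33; 33 - 9 = 24
Quotient: 2y - 11, Remainder: 24


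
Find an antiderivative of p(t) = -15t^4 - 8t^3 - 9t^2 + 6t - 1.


Reverse power rule on each term:
  ∫ -15t^4 dt = -3t^5
  ∫ -8t^3 dt = -2t^4
  ∫ -9t^2 dt = -3t^3
  ∫ 6t dt = 3t^2
  ∫ -1 dt = -t
F(t) = -3t^5 - 2t^4 - 3t^3 + 3t^2 - t + C


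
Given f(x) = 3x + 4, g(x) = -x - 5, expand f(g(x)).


Substitute g(x) into f:
f(g(x)) = 3*(-x - 5) + 4
Expand and combine: -3x - 11


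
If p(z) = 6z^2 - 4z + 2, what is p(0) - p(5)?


p(0) = 2
p(5) = 132
p(0) - p(5) = 2 - 132 = -130


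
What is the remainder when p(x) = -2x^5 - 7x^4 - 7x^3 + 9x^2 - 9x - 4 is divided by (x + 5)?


By the Remainder Theorem, the remainder equals p(-5):
  -2*(-5)^5 = 6250
  -7*(-5)^4 = -4375
  -7*(-5)^3 = 875
  9*(-5)^2 = 225
  -9*(-5)^1 = 45
  constant: -4
Sum: 6250 - 4375 + 875 + 225 + 45 - 4 = 3016


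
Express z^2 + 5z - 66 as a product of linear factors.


Roots satisfy r1 + r2 = -b/a = -5 and r1*r2 = c/a = -66.
So r1 = -11, r2 = 6.
z^2 + 5z - 66 = (z - r1)(z - r2) = (z + 11)(z - 6)


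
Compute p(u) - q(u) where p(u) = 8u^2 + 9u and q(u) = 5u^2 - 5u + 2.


Distribute the minus sign:
  (8u^2 + 9u)
- (5u^2 - 5u + 2)
Negate second polynomial: -5u^2 + 5u - 2
Add: 3u^2 + 14u - 2


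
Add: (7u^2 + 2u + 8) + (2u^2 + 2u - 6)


Align terms by degree and add:
  7u^2 + 2u + 8
+ 2u^2 + 2u - 6
= 9u^2 + 4u + 2


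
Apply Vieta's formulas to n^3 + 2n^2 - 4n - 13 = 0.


Monic cubic n^3+bn^2+cn+d=0: sum=-b, pairwise sum=c, product=-d.
b=2, c=-4, d=-13
r1+r2+r3 = -2
r1r2+r1r3+r2r3 = -4
r1r2r3 = 13


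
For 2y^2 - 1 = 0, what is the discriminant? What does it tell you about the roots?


D = b^2 - 4ac = (0)^2 - 4(2)(-1) = 0 + 8 = 8
Since D > 0: two distinct irrational roots


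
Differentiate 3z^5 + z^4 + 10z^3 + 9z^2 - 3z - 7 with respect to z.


Apply the power rule term by term:
  d/dz(3z^5) = 15z^4
  d/dz(z^4) = 4z^3
  d/dz(10z^3) = 30z^2
  d/dz(9z^2) = 18z
  d/dz(-3z) = -3
  d/dz(-7) = 0
p'(z) = 15z^4 + 4z^3 + 30z^2 + 18z - 3


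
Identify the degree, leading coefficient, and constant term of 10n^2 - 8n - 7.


Highest power of n is 2, with coefficient 10. Constant term is -7.
Degree = 2, leading coefficient = 10, constant term = -7


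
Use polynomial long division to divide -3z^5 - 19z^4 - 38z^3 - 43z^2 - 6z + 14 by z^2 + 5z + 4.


(-3z^5 - 19z^4 - 38z^3 - 43z^2 - 6z + 14) / (z^2 + 5z + 4)
Step 1: -3z^3 * (z^2 + 5z + 4) = -3z^5 - 15z^4 - 12z^3; subtract.
Step 2: -4z^2 * (z^2 + 5z + 4) = -4z^4 - 20z^3 - 16z^2; subtract.
Step 3: -6z * (z^2 + 5z + 4) = -6z^3 - 30z^2 - 24z; subtract.
Step 4: 3 * (z^2 + 5z + 4) = 3z^2 + 15z + 12; subtract.
Quotient: -3z^3 - 4z^2 - 6z + 3, Remainder: 3z + 2


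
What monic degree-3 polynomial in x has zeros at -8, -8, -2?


p(x) = (x + 8)(x + 8)(x + 2)
Expand: x^3 + 18x^2 + 96x + 128


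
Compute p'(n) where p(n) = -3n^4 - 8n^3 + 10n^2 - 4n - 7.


Apply the power rule term by term:
  d/dn(-3n^4) = -12n^3
  d/dn(-8n^3) = -24n^2
  d/dn(10n^2) = 20n
  d/dn(-4n) = -4
  d/dn(-7) = 0
p'(n) = -12n^3 - 24n^2 + 20n - 4


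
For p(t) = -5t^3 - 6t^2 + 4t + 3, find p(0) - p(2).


p(0) = 3
p(2) = -53
p(0) - p(2) = 3 + 53 = 56


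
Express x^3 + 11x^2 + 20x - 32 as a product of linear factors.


Try integer roots (divisors of -32). x=1: p(1)=0.
Divide out (x - 1): quotient is x^2 + 12x + 32.
Factor the quadratic: (x + 8)(x + 4)
Result: (x - 1)(x + 8)(x + 4)


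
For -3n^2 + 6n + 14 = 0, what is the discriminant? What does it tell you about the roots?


D = b^2 - 4ac = (6)^2 - 4(-3)(14) = 36 + 168 = 204
Since D > 0: two distinct irrational roots


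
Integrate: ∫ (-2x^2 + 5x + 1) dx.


Reverse power rule on each term:
  ∫ -2x^2 dx = -(2/3)x^3
  ∫ 5x dx = (5/2)x^2
  ∫ 1 dx = x
F(x) = -(2/3)x^3 + (5/2)x^2 + x + C


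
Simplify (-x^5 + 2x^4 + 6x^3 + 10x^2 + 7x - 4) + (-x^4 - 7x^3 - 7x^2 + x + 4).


Align terms by degree and add:
  -x^5 + 2x^4 + 6x^3 + 10x^2 + 7x - 4
  -x^4 - 7x^3 - 7x^2 + x + 4
= -x^5 + x^4 - x^3 + 3x^2 + 8x


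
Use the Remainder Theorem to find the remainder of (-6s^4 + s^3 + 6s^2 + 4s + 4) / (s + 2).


By the Remainder Theorem, the remainder equals p(-2):
  -6*(-2)^4 = -96
  1*(-2)^3 = -8
  6*(-2)^2 = 24
  4*(-2)^1 = -8
  constant: 4
Sum: -96 - 8 + 24 - 8 + 4 = -84


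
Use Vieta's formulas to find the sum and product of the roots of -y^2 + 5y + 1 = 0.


For ay^2+by+c=0: sum = -b/a, product = c/a.
a=-1, b=5, c=1
Sum = -(5)/-1 = 5
Product = (1)/-1 = -1


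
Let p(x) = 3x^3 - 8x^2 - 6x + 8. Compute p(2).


Using direct substitution:
  3 * (2)^3 = 24
  -8 * (2)^2 = -32
  -6 * (2)^1 = -12
  constant: 8
Sum = 24 - 32 - 12 + 8 = -12


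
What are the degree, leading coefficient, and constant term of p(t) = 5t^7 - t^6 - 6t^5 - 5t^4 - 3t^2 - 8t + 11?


Highest power of t is 7, with coefficient 5. Constant term is 11.
Degree = 7, leading coefficient = 5, constant term = 11


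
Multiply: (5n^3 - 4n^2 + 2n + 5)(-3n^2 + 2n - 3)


Distribute each term of the first polynomial:
  (5n^3)(-3n^2 + 2n - 3) = -15n^5 + 10n^4 - 15n^3
  (-4n^2)(-3n^2 + 2n - 3) = 12n^4 - 8n^3 + 12n^2
  (2n)(-3n^2 + 2n - 3) = -6n^3 + 4n^2 - 6n
  (5)(-3n^2 + 2n - 3) = -15n^2 + 10n - 15
Sum: -15n^5 + 22n^4 - 29n^3 + n^2 + 4n - 15


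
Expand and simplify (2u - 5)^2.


Expand (2u - 5)^2 by repeated multiplication:
= 4u^2 - 20u + 25


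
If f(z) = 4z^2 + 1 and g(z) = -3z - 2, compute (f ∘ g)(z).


Substitute g(z) into f:
f(g(z)) = 4*(-3z - 2)^2 + 1
(-3z - 2)^2 = 9z^2 + 12z + 4
Expand and combine: 36z^2 + 48z + 17


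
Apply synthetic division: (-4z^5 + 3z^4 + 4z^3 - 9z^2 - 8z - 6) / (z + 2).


Synthetic division with c = -2. Coefficients: -4, 3, 4, -9, -8, -6
Bring down -4.
  -4 * -2 = 8; 8 + 3 = 11
  11 * -2 = -22; -22 + 4 = -18
  -18 * -2 = 36; 36 - 9 = 27
  27 * -2 = -54; -54 - 8 = -62
  -62 * -2 = 124; 124 - 6 = 118
Quotient: -4z^4 + 11z^3 - 18z^2 + 27z - 62, Remainder: 118


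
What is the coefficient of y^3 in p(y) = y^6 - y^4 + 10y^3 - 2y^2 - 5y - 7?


Read off the coefficient of y^3: 10


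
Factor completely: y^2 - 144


Roots satisfy r1 + r2 = -b/a = 0 and r1*r2 = c/a = -144.
So r1 = -12, r2 = 12.
y^2 - 144 = (y - r1)(y - r2) = (y + 12)(y - 12)


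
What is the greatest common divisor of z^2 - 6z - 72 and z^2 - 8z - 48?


Factor each:
  z^2 - 6z - 72 = (z - 12)(z + 6)
  z^2 - 8z - 48 = (z - 12)(z + 4)
Common monic factor: z - 12


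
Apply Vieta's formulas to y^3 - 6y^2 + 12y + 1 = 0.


Monic cubic y^3+by^2+cy+d=0: sum=-b, pairwise sum=c, product=-d.
b=-6, c=12, d=1
r1+r2+r3 = 6
r1r2+r1r3+r2r3 = 12
r1r2r3 = -1


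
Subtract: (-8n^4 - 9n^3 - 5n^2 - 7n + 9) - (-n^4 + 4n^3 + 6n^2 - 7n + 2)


Distribute the minus sign:
  (-8n^4 - 9n^3 - 5n^2 - 7n + 9)
- (-n^4 + 4n^3 + 6n^2 - 7n + 2)
Negate second polynomial: n^4 - 4n^3 - 6n^2 + 7n - 2
Add: -7n^4 - 13n^3 - 11n^2 + 7


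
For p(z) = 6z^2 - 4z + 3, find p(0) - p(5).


p(0) = 3
p(5) = 133
p(0) - p(5) = 3 - 133 = -130


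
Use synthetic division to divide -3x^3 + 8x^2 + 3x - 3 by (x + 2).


Synthetic division with c = -2. Coefficients: -3, 8, 3, -3
Bring down -3.
  -3 * -2 = 6; 6 + 8 = 14
  14 * -2 = -28; -28 + 3 = -25
  -25 * -2 = 50; 50 - 3 = 47
Quotient: -3x^2 + 14x - 25, Remainder: 47


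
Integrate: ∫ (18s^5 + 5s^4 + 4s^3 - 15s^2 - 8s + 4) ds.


Reverse power rule on each term:
  ∫ 18s^5 ds = 3s^6
  ∫ 5s^4 ds = s^5
  ∫ 4s^3 ds = s^4
  ∫ -15s^2 ds = -5s^3
  ∫ -8s ds = -4s^2
  ∫ 4 ds = 4s
F(s) = 3s^6 + s^5 + s^4 - 5s^3 - 4s^2 + 4s + C


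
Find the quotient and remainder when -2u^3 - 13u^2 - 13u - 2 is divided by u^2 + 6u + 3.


(-2u^3 - 13u^2 - 13u - 2) / (u^2 + 6u + 3)
Step 1: -2u * (u^2 + 6u + 3) = -2u^3 - 12u^2 - 6u; subtract.
Step 2: -1 * (u^2 + 6u + 3) = -u^2 - 6u - 3; subtract.
Quotient: -2u - 1, Remainder: -u + 1


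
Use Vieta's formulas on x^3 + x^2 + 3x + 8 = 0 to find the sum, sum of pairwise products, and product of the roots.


Monic cubic x^3+bx^2+cx+d=0: sum=-b, pairwise sum=c, product=-d.
b=1, c=3, d=8
r1+r2+r3 = -1
r1r2+r1r3+r2r3 = 3
r1r2r3 = -8


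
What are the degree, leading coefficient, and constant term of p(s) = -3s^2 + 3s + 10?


Highest power of s is 2, with coefficient -3. Constant term is 10.
Degree = 2, leading coefficient = -3, constant term = 10


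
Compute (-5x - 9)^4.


Expand (-5x - 9)^4 by repeated multiplication:
  (-5x - 9)^2 = 25x^2 + 90x + 81
  (-5x - 9)^3 = -125x^3 - 675x^2 - 1215x - 729
= 625x^4 + 4500x^3 + 12150x^2 + 14580x + 6561


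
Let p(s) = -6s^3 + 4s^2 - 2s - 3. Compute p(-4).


Using direct substitution:
  -6 * (-4)^3 = 384
  4 * (-4)^2 = 64
  -2 * (-4)^1 = 8
  constant: -3
Sum = 384 + 64 + 8 - 3 = 453


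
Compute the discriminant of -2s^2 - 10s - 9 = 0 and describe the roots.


D = b^2 - 4ac = (-10)^2 - 4(-2)(-9) = 100 - 72 = 28
Since D > 0: two distinct irrational roots


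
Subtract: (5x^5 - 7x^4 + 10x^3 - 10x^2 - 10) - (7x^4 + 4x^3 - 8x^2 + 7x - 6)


Distribute the minus sign:
  (5x^5 - 7x^4 + 10x^3 - 10x^2 - 10)
- (7x^4 + 4x^3 - 8x^2 + 7x - 6)
Negate second polynomial: -7x^4 - 4x^3 + 8x^2 - 7x + 6
Add: 5x^5 - 14x^4 + 6x^3 - 2x^2 - 7x - 4


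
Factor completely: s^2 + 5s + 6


Roots satisfy r1 + r2 = -b/a = -5 and r1*r2 = c/a = 6.
So r1 = -2, r2 = -3.
s^2 + 5s + 6 = (s - r1)(s - r2) = (s + 2)(s + 3)


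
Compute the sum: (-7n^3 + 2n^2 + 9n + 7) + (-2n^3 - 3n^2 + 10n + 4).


Align terms by degree and add:
  -7n^3 + 2n^2 + 9n + 7
  -2n^3 - 3n^2 + 10n + 4
= -9n^3 - n^2 + 19n + 11


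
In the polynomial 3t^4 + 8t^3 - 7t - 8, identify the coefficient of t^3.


Read off the coefficient of t^3: 8


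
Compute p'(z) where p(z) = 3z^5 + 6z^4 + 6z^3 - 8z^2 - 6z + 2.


Apply the power rule term by term:
  d/dz(3z^5) = 15z^4
  d/dz(6z^4) = 24z^3
  d/dz(6z^3) = 18z^2
  d/dz(-8z^2) = -16z
  d/dz(-6z) = -6
  d/dz(2) = 0
p'(z) = 15z^4 + 24z^3 + 18z^2 - 16z - 6


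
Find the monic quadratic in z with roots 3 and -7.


p(z) = (z - 3)(z + 7)
Expand: z^2 + 4z - 21


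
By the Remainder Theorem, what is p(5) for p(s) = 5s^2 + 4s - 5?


By the Remainder Theorem, the remainder equals p(5):
  5*(5)^2 = 125
  4*(5)^1 = 20
  constant: -5
Sum: 125 + 20 - 5 = 140


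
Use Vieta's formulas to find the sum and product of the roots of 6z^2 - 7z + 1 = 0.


For az^2+bz+c=0: sum = -b/a, product = c/a.
a=6, b=-7, c=1
Sum = -(-7)/6 = 7/6
Product = (1)/6 = 1/6


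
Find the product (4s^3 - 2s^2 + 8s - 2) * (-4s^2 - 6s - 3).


Distribute each term of the first polynomial:
  (4s^3)(-4s^2 - 6s - 3) = -16s^5 - 24s^4 - 12s^3
  (-2s^2)(-4s^2 - 6s - 3) = 8s^4 + 12s^3 + 6s^2
  (8s)(-4s^2 - 6s - 3) = -32s^3 - 48s^2 - 24s
  (-2)(-4s^2 - 6s - 3) = 8s^2 + 12s + 6
Sum: -16s^5 - 16s^4 - 32s^3 - 34s^2 - 12s + 6


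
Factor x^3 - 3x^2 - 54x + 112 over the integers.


Try integer roots (divisors of 112). x=8: p(8)=0.
Divide out (x - 8): quotient is x^2 + 5x - 14.
Factor the quadratic: (x - 2)(x + 7)
Result: (x - 8)(x - 2)(x + 7)


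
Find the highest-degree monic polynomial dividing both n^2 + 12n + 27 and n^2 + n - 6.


Factor each:
  n^2 + 12n + 27 = (n + 3)(n + 9)
  n^2 + n - 6 = (n + 3)(n - 2)
Common monic factor: n + 3


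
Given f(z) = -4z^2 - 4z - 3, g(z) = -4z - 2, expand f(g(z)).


Substitute g(z) into f:
f(g(z)) = -4*(-4z - 2)^2 + (-4)*(-4z - 2) + (-3)
(-4z - 2)^2 = 16z^2 + 16z + 4
Expand and combine: -64z^2 - 48z - 11


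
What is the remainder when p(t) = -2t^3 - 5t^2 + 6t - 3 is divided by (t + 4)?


By the Remainder Theorem, the remainder equals p(-4):
  -2*(-4)^3 = 128
  -5*(-4)^2 = -80
  6*(-4)^1 = -24
  constant: -3
Sum: 128 - 80 - 24 - 3 = 21


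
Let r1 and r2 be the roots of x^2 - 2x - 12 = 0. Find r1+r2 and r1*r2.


For ax^2+bx+c=0: sum = -b/a, product = c/a.
a=1, b=-2, c=-12
Sum = -(-2)/1 = 2
Product = (-12)/1 = -12


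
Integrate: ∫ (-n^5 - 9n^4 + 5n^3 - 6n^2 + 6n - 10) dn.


Reverse power rule on each term:
  ∫ -n^5 dn = -(1/6)n^6
  ∫ -9n^4 dn = -(9/5)n^5
  ∫ 5n^3 dn = (5/4)n^4
  ∫ -6n^2 dn = -2n^3
  ∫ 6n dn = 3n^2
  ∫ -10 dn = -10n
F(n) = -(1/6)n^6 - (9/5)n^5 + (5/4)n^4 - 2n^3 + 3n^2 - 10n + C


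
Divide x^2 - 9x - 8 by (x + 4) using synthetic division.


Synthetic division with c = -4. Coefficients: 1, -9, -8
Bring down 1.
  1 * -4 = -4; -4 - 9 = -13
  -13 * -4 = 52; 52 - 8 = 44
Quotient: x - 13, Remainder: 44


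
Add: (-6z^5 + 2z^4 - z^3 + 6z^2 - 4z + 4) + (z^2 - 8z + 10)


Align terms by degree and add:
  -6z^5 + 2z^4 - z^3 + 6z^2 - 4z + 4
+ z^2 - 8z + 10
= -6z^5 + 2z^4 - z^3 + 7z^2 - 12z + 14


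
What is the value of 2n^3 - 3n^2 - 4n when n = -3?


Using direct substitution:
  2 * (-3)^3 = -54
  -3 * (-3)^2 = -27
  -4 * (-3)^1 = 12
  constant: 0
Sum = -54 - 27 + 12 + 0 = -69


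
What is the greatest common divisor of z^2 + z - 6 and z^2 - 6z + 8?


Factor each:
  z^2 + z - 6 = (z - 2)(z + 3)
  z^2 - 6z + 8 = (z - 2)(z - 4)
Common monic factor: z - 2


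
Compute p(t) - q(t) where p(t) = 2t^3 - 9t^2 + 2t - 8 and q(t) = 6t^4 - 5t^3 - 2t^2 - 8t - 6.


Distribute the minus sign:
  (2t^3 - 9t^2 + 2t - 8)
- (6t^4 - 5t^3 - 2t^2 - 8t - 6)
Negate second polynomial: -6t^4 + 5t^3 + 2t^2 + 8t + 6
Add: -6t^4 + 7t^3 - 7t^2 + 10t - 2


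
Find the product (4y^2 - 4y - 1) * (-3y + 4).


Distribute each term of the first polynomial:
  (4y^2)(-3y + 4) = -12y^3 + 16y^2
  (-4y)(-3y + 4) = 12y^2 - 16y
  (-1)(-3y + 4) = 3y - 4
Sum: -12y^3 + 28y^2 - 13y - 4


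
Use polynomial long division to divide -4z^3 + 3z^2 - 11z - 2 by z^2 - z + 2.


(-4z^3 + 3z^2 - 11z - 2) / (z^2 - z + 2)
Step 1: -4z * (z^2 - z + 2) = -4z^3 + 4z^2 - 8z; subtract.
Step 2: -1 * (z^2 - z + 2) = -z^2 + z - 2; subtract.
Quotient: -4z - 1, Remainder: -4z


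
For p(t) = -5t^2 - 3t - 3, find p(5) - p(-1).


p(5) = -143
p(-1) = -5
p(5) - p(-1) = -143 + 5 = -138


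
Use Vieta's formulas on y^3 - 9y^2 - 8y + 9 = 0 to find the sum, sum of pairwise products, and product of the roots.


Monic cubic y^3+by^2+cy+d=0: sum=-b, pairwise sum=c, product=-d.
b=-9, c=-8, d=9
r1+r2+r3 = 9
r1r2+r1r3+r2r3 = -8
r1r2r3 = -9


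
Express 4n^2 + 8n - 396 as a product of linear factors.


Roots satisfy r1 + r2 = -b/a = -2 and r1*r2 = c/a = -99.
So r1 = -11, r2 = 9.
4n^2 + 8n - 396 = 4(n - r1)(n - r2) = 4(n + 11)(n - 9)


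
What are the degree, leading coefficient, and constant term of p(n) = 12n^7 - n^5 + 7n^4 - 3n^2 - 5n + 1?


Highest power of n is 7, with coefficient 12. Constant term is 1.
Degree = 7, leading coefficient = 12, constant term = 1


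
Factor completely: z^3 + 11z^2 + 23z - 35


Try integer roots (divisors of -35). z=-7: p(-7)=0.
Divide out (z + 7): quotient is z^2 + 4z - 5.
Factor the quadratic: (z + 5)(z - 1)
Result: (z + 7)(z + 5)(z - 1)


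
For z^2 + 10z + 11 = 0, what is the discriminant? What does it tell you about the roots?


D = b^2 - 4ac = (10)^2 - 4(1)(11) = 100 - 44 = 56
Since D > 0: two distinct irrational roots


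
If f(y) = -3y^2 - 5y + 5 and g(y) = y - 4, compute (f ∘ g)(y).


Substitute g(y) into f:
f(g(y)) = -3*(y - 4)^2 + (-5)*(y - 4) + 5
(y - 4)^2 = y^2 - 8y + 16
Expand and combine: -3y^2 + 19y - 23


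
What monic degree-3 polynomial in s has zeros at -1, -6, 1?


p(s) = (s + 1)(s + 6)(s - 1)
Expand: s^3 + 6s^2 - s - 6


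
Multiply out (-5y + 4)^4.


Expand (-5y + 4)^4 by repeated multiplication:
  (-5y + 4)^2 = 25y^2 - 40y + 16
  (-5y + 4)^3 = -125y^3 + 300y^2 - 240y + 64
= 625y^4 - 2000y^3 + 2400y^2 - 1280y + 256


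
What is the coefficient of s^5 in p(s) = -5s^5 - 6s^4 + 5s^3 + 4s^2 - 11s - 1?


Read off the coefficient of s^5: -5


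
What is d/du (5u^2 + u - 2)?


Apply the power rule term by term:
  d/du(5u^2) = 10u
  d/du(u) = 1
  d/du(-2) = 0
p'(u) = 10u + 1


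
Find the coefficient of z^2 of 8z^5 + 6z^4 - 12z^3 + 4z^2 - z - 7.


Read off the coefficient of z^2: 4


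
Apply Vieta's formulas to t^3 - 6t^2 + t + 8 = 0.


Monic cubic t^3+bt^2+ct+d=0: sum=-b, pairwise sum=c, product=-d.
b=-6, c=1, d=8
r1+r2+r3 = 6
r1r2+r1r3+r2r3 = 1
r1r2r3 = -8


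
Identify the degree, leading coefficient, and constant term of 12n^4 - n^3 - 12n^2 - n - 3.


Highest power of n is 4, with coefficient 12. Constant term is -3.
Degree = 4, leading coefficient = 12, constant term = -3


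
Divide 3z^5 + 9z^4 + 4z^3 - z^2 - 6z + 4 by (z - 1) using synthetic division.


Synthetic division with c = 1. Coefficients: 3, 9, 4, -1, -6, 4
Bring down 3.
  3 * 1 = 3; 3 + 9 = 12
  12 * 1 = 12; 12 + 4 = 16
  16 * 1 = 16; 16 - 1 = 15
  15 * 1 = 15; 15 - 6 = 9
  9 * 1 = 9; 9 + 4 = 13
Quotient: 3z^4 + 12z^3 + 16z^2 + 15z + 9, Remainder: 13


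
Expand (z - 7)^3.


Expand (z - 7)^3 by repeated multiplication:
  (z - 7)^2 = z^2 - 14z + 49
= z^3 - 21z^2 + 147z - 343


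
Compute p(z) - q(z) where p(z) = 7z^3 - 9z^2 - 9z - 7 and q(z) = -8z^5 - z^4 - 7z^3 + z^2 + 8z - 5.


Distribute the minus sign:
  (7z^3 - 9z^2 - 9z - 7)
- (-8z^5 - z^4 - 7z^3 + z^2 + 8z - 5)
Negate second polynomial: 8z^5 + z^4 + 7z^3 - z^2 - 8z + 5
Add: 8z^5 + z^4 + 14z^3 - 10z^2 - 17z - 2


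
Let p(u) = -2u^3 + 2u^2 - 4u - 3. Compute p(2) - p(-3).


p(2) = -19
p(-3) = 81
p(2) - p(-3) = -19 - 81 = -100


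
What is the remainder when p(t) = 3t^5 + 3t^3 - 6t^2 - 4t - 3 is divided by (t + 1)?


By the Remainder Theorem, the remainder equals p(-1):
  3*(-1)^5 = -3
  0*(-1)^4 = 0
  3*(-1)^3 = -3
  -6*(-1)^2 = -6
  -4*(-1)^1 = 4
  constant: -3
Sum: -3 + 0 - 3 - 6 + 4 - 3 = -11


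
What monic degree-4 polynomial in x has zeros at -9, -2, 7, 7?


p(x) = (x + 9)(x + 2)(x - 7)(x - 7)
Expand: x^4 - 3x^3 - 87x^2 + 287x + 882


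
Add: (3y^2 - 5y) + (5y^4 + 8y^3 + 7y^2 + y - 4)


Align terms by degree and add:
  3y^2 - 5y
+ 5y^4 + 8y^3 + 7y^2 + y - 4
= 5y^4 + 8y^3 + 10y^2 - 4y - 4


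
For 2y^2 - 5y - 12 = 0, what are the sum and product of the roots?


For ay^2+by+c=0: sum = -b/a, product = c/a.
a=2, b=-5, c=-12
Sum = -(-5)/2 = 5/2
Product = (-12)/2 = -6


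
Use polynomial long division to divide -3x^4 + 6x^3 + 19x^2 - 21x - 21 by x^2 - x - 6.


(-3x^4 + 6x^3 + 19x^2 - 21x - 21) / (x^2 - x - 6)
Step 1: -3x^2 * (x^2 - x - 6) = -3x^4 + 3x^3 + 18x^2; subtract.
Step 2: 3x * (x^2 - x - 6) = 3x^3 - 3x^2 - 18x; subtract.
Step 3: 4 * (x^2 - x - 6) = 4x^2 - 4x - 24; subtract.
Quotient: -3x^2 + 3x + 4, Remainder: x + 3


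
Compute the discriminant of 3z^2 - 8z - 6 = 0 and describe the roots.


D = b^2 - 4ac = (-8)^2 - 4(3)(-6) = 64 + 72 = 136
Since D > 0: two distinct irrational roots


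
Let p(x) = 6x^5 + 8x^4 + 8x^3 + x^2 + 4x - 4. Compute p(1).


Using direct substitution:
  6 * (1)^5 = 6
  8 * (1)^4 = 8
  8 * (1)^3 = 8
  1 * (1)^2 = 1
  4 * (1)^1 = 4
  constant: -4
Sum = 6 + 8 + 8 + 1 + 4 - 4 = 23


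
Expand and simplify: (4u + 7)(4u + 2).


Distribute each term of the first polynomial:
  (4u)(4u + 2) = 16u^2 + 8u
  (7)(4u + 2) = 28u + 14
Sum: 16u^2 + 36u + 14


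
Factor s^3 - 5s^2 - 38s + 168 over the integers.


Try integer roots (divisors of 168). s=-6: p(-6)=0.
Divide out (s + 6): quotient is s^2 - 11s + 28.
Factor the quadratic: (s - 4)(s - 7)
Result: (s + 6)(s - 4)(s - 7)


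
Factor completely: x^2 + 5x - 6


Roots satisfy r1 + r2 = -b/a = -5 and r1*r2 = c/a = -6.
So r1 = -6, r2 = 1.
x^2 + 5x - 6 = (x - r1)(x - r2) = (x + 6)(x - 1)


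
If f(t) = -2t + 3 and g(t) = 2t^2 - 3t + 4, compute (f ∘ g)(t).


Substitute g(t) into f:
f(g(t)) = -2*(2t^2 - 3t + 4) + 3
Expand and combine: -4t^2 + 6t - 5


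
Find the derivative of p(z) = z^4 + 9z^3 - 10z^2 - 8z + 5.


Apply the power rule term by term:
  d/dz(z^4) = 4z^3
  d/dz(9z^3) = 27z^2
  d/dz(-10z^2) = -20z
  d/dz(-8z) = -8
  d/dz(5) = 0
p'(z) = 4z^3 + 27z^2 - 20z - 8


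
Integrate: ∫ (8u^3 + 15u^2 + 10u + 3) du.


Reverse power rule on each term:
  ∫ 8u^3 du = 2u^4
  ∫ 15u^2 du = 5u^3
  ∫ 10u du = 5u^2
  ∫ 3 du = 3u
F(u) = 2u^4 + 5u^3 + 5u^2 + 3u + C


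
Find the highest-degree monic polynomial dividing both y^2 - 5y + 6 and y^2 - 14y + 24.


Factor each:
  y^2 - 5y + 6 = (y - 2)(y - 3)
  y^2 - 14y + 24 = (y - 2)(y - 12)
Common monic factor: y - 2


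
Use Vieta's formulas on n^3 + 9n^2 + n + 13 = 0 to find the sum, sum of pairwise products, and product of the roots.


Monic cubic n^3+bn^2+cn+d=0: sum=-b, pairwise sum=c, product=-d.
b=9, c=1, d=13
r1+r2+r3 = -9
r1r2+r1r3+r2r3 = 1
r1r2r3 = -13


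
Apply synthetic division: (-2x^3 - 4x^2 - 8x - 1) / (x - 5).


Synthetic division with c = 5. Coefficients: -2, -4, -8, -1
Bring down -2.
  -2 * 5 = -10; -10 - 4 = -14
  -14 * 5 = -70; -70 - 8 = -78
  -78 * 5 = -390; -390 - 1 = -391
Quotient: -2x^2 - 14x - 78, Remainder: -391


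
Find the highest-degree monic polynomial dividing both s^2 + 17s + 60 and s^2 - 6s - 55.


Factor each:
  s^2 + 17s + 60 = (s + 5)(s + 12)
  s^2 - 6s - 55 = (s + 5)(s - 11)
Common monic factor: s + 5


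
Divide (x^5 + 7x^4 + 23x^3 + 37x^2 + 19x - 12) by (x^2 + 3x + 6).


(x^5 + 7x^4 + 23x^3 + 37x^2 + 19x - 12) / (x^2 + 3x + 6)
Step 1: x^3 * (x^2 + 3x + 6) = x^5 + 3x^4 + 6x^3; subtract.
Step 2: 4x^2 * (x^2 + 3x + 6) = 4x^4 + 12x^3 + 24x^2; subtract.
Step 3: 5x * (x^2 + 3x + 6) = 5x^3 + 15x^2 + 30x; subtract.
Step 4: -2 * (x^2 + 3x + 6) = -2x^2 - 6x - 12; subtract.
Quotient: x^3 + 4x^2 + 5x - 2, Remainder: -5x


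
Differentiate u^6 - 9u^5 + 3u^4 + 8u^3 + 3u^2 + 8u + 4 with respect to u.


Apply the power rule term by term:
  d/du(u^6) = 6u^5
  d/du(-9u^5) = -45u^4
  d/du(3u^4) = 12u^3
  d/du(8u^3) = 24u^2
  d/du(3u^2) = 6u
  d/du(8u) = 8
  d/du(4) = 0
p'(u) = 6u^5 - 45u^4 + 12u^3 + 24u^2 + 6u + 8


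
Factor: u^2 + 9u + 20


Roots satisfy r1 + r2 = -b/a = -9 and r1*r2 = c/a = 20.
So r1 = -4, r2 = -5.
u^2 + 9u + 20 = (u - r1)(u - r2) = (u + 4)(u + 5)


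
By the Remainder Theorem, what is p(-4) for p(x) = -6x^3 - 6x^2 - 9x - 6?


By the Remainder Theorem, the remainder equals p(-4):
  -6*(-4)^3 = 384
  -6*(-4)^2 = -96
  -9*(-4)^1 = 36
  constant: -6
Sum: 384 - 96 + 36 - 6 = 318


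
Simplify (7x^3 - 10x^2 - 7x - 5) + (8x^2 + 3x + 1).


Align terms by degree and add:
  7x^3 - 10x^2 - 7x - 5
+ 8x^2 + 3x + 1
= 7x^3 - 2x^2 - 4x - 4


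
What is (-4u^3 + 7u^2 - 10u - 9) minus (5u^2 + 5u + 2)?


Distribute the minus sign:
  (-4u^3 + 7u^2 - 10u - 9)
- (5u^2 + 5u + 2)
Negate second polynomial: -5u^2 - 5u - 2
Add: -4u^3 + 2u^2 - 15u - 11


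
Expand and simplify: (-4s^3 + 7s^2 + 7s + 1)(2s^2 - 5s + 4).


Distribute each term of the first polynomial:
  (-4s^3)(2s^2 - 5s + 4) = -8s^5 + 20s^4 - 16s^3
  (7s^2)(2s^2 - 5s + 4) = 14s^4 - 35s^3 + 28s^2
  (7s)(2s^2 - 5s + 4) = 14s^3 - 35s^2 + 28s
  (1)(2s^2 - 5s + 4) = 2s^2 - 5s + 4
Sum: -8s^5 + 34s^4 - 37s^3 - 5s^2 + 23s + 4


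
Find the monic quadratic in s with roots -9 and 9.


p(s) = (s + 9)(s - 9)
Expand: s^2 - 81


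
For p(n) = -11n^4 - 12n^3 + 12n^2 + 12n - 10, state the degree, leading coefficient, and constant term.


Highest power of n is 4, with coefficient -11. Constant term is -10.
Degree = 4, leading coefficient = -11, constant term = -10


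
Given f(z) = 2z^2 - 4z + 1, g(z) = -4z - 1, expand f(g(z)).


Substitute g(z) into f:
f(g(z)) = 2*(-4z - 1)^2 + (-4)*(-4z - 1) + 1
(-4z - 1)^2 = 16z^2 + 8z + 1
Expand and combine: 32z^2 + 32z + 7


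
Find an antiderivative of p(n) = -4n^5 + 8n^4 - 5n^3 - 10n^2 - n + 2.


Reverse power rule on each term:
  ∫ -4n^5 dn = -(2/3)n^6
  ∫ 8n^4 dn = (8/5)n^5
  ∫ -5n^3 dn = -(5/4)n^4
  ∫ -10n^2 dn = -(10/3)n^3
  ∫ -n dn = -(1/2)n^2
  ∫ 2 dn = 2n
F(n) = -(2/3)n^6 + (8/5)n^5 - (5/4)n^4 - (10/3)n^3 - (1/2)n^2 + 2n + C


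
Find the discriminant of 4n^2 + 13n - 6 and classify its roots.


D = b^2 - 4ac = (13)^2 - 4(4)(-6) = 169 + 96 = 265
Since D > 0: two distinct irrational roots


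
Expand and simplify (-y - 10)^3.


Expand (-y - 10)^3 by repeated multiplication:
  (-y - 10)^2 = y^2 + 20y + 100
= -y^3 - 30y^2 - 300y - 1000


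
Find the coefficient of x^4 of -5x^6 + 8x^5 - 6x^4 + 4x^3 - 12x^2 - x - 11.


Read off the coefficient of x^4: -6


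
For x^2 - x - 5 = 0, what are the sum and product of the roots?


For ax^2+bx+c=0: sum = -b/a, product = c/a.
a=1, b=-1, c=-5
Sum = -(-1)/1 = 1
Product = (-5)/1 = -5


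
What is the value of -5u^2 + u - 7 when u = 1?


Using direct substitution:
  -5 * (1)^2 = -5
  1 * (1)^1 = 1
  constant: -7
Sum = -5 + 1 - 7 = -11


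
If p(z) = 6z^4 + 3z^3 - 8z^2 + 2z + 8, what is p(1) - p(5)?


p(1) = 11
p(5) = 3943
p(1) - p(5) = 11 - 3943 = -3932


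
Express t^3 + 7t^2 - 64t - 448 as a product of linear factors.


Try integer roots (divisors of -448). t=-7: p(-7)=0.
Divide out (t + 7): quotient is t^2 - 64.
Factor the quadratic: (t + 8)(t - 8)
Result: (t + 7)(t + 8)(t - 8)


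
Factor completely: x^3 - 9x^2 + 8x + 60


Try integer roots (divisors of 60). x=6: p(6)=0.
Divide out (x - 6): quotient is x^2 - 3x - 10.
Factor the quadratic: (x + 2)(x - 5)
Result: (x - 6)(x + 2)(x - 5)


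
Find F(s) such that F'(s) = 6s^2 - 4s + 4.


Reverse power rule on each term:
  ∫ 6s^2 ds = 2s^3
  ∫ -4s ds = -2s^2
  ∫ 4 ds = 4s
F(s) = 2s^3 - 2s^2 + 4s + C


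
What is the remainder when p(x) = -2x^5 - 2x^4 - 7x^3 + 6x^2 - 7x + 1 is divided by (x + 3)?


By the Remainder Theorem, the remainder equals p(-3):
  -2*(-3)^5 = 486
  -2*(-3)^4 = -162
  -7*(-3)^3 = 189
  6*(-3)^2 = 54
  -7*(-3)^1 = 21
  constant: 1
Sum: 486 - 162 + 189 + 54 + 21 + 1 = 589


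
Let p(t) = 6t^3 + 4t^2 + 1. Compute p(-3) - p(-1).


p(-3) = -125
p(-1) = -1
p(-3) - p(-1) = -125 + 1 = -124


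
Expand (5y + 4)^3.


Expand (5y + 4)^3 by repeated multiplication:
  (5y + 4)^2 = 25y^2 + 40y + 16
= 125y^3 + 300y^2 + 240y + 64


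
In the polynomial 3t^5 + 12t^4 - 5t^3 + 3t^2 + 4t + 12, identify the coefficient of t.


Read off the coefficient of t: 4


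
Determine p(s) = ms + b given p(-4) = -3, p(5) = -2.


p(s) = ms + b. Using p(-4)=-3, p(5)=-2:
m = (-3 + 2)/(-4 - 5) = -1/-9 = 1/9
b = -3 - m*(-4) = -3 + 4/9 = -23/9
p(s) = (1/9)s - (23/9)


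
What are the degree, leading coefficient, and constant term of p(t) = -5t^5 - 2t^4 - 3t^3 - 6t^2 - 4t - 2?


Highest power of t is 5, with coefficient -5. Constant term is -2.
Degree = 5, leading coefficient = -5, constant term = -2


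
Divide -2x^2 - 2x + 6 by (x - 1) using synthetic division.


Synthetic division with c = 1. Coefficients: -2, -2, 6
Bring down -2.
  -2 * 1 = -2; -2 - 2 = -4
  -4 * 1 = -4; -4 + 6 = 2
Quotient: -2x - 4, Remainder: 2


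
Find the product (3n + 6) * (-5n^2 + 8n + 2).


Distribute each term of the first polynomial:
  (3n)(-5n^2 + 8n + 2) = -15n^3 + 24n^2 + 6n
  (6)(-5n^2 + 8n + 2) = -30n^2 + 48n + 12
Sum: -15n^3 - 6n^2 + 54n + 12


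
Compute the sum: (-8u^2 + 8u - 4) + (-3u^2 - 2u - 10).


Align terms by degree and add:
  -8u^2 + 8u - 4
  -3u^2 - 2u - 10
= -11u^2 + 6u - 14


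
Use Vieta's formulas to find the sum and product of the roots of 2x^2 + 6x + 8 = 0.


For ax^2+bx+c=0: sum = -b/a, product = c/a.
a=2, b=6, c=8
Sum = -(6)/2 = -3
Product = (8)/2 = 4


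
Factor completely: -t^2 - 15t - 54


Roots satisfy r1 + r2 = -b/a = -15 and r1*r2 = c/a = 54.
So r1 = -9, r2 = -6.
-t^2 - 15t - 54 = -(t - r1)(t - r2) = -(t + 9)(t + 6)


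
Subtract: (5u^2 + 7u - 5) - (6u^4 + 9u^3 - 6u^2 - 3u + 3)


Distribute the minus sign:
  (5u^2 + 7u - 5)
- (6u^4 + 9u^3 - 6u^2 - 3u + 3)
Negate second polynomial: -6u^4 - 9u^3 + 6u^2 + 3u - 3
Add: -6u^4 - 9u^3 + 11u^2 + 10u - 8


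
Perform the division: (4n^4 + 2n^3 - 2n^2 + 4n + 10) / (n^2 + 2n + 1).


(4n^4 + 2n^3 - 2n^2 + 4n + 10) / (n^2 + 2n + 1)
Step 1: 4n^2 * (n^2 + 2n + 1) = 4n^4 + 8n^3 + 4n^2; subtract.
Step 2: -6n * (n^2 + 2n + 1) = -6n^3 - 12n^2 - 6n; subtract.
Step 3: 6 * (n^2 + 2n + 1) = 6n^2 + 12n + 6; subtract.
Quotient: 4n^2 - 6n + 6, Remainder: -2n + 4


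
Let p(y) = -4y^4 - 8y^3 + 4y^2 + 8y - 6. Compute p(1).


Using direct substitution:
  -4 * (1)^4 = -4
  -8 * (1)^3 = -8
  4 * (1)^2 = 4
  8 * (1)^1 = 8
  constant: -6
Sum = -4 - 8 + 4 + 8 - 6 = -6


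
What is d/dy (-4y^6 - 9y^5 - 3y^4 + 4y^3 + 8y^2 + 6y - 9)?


Apply the power rule term by term:
  d/dy(-4y^6) = -24y^5
  d/dy(-9y^5) = -45y^4
  d/dy(-3y^4) = -12y^3
  d/dy(4y^3) = 12y^2
  d/dy(8y^2) = 16y
  d/dy(6y) = 6
  d/dy(-9) = 0
p'(y) = -24y^5 - 45y^4 - 12y^3 + 12y^2 + 16y + 6
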